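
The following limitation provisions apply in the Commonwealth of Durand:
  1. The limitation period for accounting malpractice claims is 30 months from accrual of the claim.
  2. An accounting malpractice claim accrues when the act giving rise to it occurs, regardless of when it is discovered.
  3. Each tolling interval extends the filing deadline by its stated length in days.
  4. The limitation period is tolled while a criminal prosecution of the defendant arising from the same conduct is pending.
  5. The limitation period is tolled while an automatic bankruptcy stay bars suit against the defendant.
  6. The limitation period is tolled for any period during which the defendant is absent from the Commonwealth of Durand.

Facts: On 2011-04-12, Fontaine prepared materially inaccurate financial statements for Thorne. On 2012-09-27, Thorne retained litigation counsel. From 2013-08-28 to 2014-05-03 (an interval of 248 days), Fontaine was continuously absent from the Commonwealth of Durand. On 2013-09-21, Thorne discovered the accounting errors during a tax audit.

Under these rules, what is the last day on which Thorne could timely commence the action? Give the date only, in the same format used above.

2014-06-17

The claim accrued on 2011-04-12, when the wrongful act occurred; under the stated occurrence rule the 2013-09-21 discovery does not delay accrual.
30 months from 2011-04-12 is 2013-10-12.
Because the defendant's absence from the jurisdiction ran from 2013-08-28 to 2014-05-03, the deadline is extended by 248 days to 2014-06-17.
Nothing else in the chronology tolls or restarts the period.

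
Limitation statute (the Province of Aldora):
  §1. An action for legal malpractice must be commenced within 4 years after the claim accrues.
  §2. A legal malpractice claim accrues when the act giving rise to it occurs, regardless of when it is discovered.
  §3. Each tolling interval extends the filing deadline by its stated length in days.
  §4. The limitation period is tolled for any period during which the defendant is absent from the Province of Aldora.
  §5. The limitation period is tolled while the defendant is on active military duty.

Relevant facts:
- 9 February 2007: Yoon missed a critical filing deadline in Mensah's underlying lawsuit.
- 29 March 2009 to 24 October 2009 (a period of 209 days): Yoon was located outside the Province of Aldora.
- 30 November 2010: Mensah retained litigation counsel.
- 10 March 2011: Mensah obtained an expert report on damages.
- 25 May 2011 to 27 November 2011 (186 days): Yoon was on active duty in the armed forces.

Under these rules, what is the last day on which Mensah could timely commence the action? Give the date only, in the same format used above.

10 March 2012

The claim accrued on 9 February 2007, when the wrongful act occurred.
The untolled deadline — 4 years after 9 February 2007 — is 9 February 2011.
The period was tolled for 209 days by the defendant's absence from the jurisdiction (29 March 2009 to 24 October 2009), pushing the deadline to 6 September 2011.
The defendant's active military service from 25 May 2011 to 27 November 2011 tolled the period for 186 days, extending the deadline to 10 March 2012.
Nothing else in the chronology tolls or restarts the period.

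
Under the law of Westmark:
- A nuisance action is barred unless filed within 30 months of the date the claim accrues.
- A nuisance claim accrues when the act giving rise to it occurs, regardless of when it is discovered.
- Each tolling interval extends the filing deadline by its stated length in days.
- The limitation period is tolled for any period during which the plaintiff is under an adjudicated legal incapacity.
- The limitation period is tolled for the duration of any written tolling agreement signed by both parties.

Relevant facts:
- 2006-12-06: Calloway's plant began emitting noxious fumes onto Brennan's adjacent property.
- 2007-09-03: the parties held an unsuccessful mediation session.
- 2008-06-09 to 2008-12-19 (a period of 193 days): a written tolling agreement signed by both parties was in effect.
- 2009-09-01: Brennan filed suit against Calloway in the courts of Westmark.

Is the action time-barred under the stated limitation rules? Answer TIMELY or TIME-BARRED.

TIMELY

The claim accrued on 2006-12-06, when the wrongful act occurred.
Adding the 30 months base period to 2006-12-06 gives a deadline of 2009-06-06, before any tolling.
The written tolling agreement from 2008-06-09 to 2008-12-19 tolled the period for 193 days, extending the deadline to 2009-12-16.
None of the other events listed affects the running of the period under the stated rules.
Filing on 2009-09-01 beat the 2009-12-16 deadline — the action is timely.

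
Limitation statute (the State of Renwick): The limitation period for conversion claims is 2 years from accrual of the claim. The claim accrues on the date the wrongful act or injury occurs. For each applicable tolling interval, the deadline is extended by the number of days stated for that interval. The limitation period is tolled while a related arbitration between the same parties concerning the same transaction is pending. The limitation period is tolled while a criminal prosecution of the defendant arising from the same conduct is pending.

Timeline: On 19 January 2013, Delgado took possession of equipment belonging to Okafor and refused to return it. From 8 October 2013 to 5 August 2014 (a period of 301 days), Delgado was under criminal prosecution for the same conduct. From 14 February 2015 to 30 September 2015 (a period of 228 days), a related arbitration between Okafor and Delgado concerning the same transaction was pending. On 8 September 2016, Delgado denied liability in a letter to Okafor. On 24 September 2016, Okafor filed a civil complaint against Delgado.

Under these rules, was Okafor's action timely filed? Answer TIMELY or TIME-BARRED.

TIME-BARRED

The limitation period began to run on 19 January 2013.
The untolled deadline — 2 years after 19 January 2013 — is 19 January 2015.
The pending criminal prosecution from 8 October 2013 to 5 August 2014 tolled the period for 301 days, extending the deadline to 16 November 2015.
Because the pending related arbitration ran from 14 February 2015 to 30 September 2015, the deadline is extended by 228 days to 1 July 2016.
None of the other events listed affects the running of the period under the stated rules.
Okafor filed on 24 September 2016, after the 1 July 2016 deadline, so the action is time-barred.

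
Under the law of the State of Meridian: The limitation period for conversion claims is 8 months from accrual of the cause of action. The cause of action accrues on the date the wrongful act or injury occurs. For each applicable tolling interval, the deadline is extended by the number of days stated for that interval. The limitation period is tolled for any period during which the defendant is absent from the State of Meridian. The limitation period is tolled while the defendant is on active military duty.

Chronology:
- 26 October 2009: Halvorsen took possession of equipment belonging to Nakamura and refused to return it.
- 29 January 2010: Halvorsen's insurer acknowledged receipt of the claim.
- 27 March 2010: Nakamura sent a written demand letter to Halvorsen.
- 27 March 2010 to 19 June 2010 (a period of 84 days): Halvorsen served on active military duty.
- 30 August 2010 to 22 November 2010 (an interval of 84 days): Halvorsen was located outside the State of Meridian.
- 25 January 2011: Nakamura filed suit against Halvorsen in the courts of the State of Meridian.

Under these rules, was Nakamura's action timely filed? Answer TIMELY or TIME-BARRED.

TIME-BARRED

The cause of action accrued on 26 October 2009, the date of the act.
Adding the 8 months base period to 26 October 2009 gives a deadline of 26 June 2010, before any tolling.
The defendant's active military service from 27 March 2010 to 19 June 2010 tolled the period for 84 days, extending the deadline to 18 September 2010.
The defendant's absence from the jurisdiction from 30 August 2010 to 22 November 2010 tolled the period for 84 days, extending the deadline to 11 December 2010.
The other events in the timeline have no effect on the limitation period under the stated rules.
Filing on 25 January 2011 missed the 11 December 2010 deadline — the action is time-barred.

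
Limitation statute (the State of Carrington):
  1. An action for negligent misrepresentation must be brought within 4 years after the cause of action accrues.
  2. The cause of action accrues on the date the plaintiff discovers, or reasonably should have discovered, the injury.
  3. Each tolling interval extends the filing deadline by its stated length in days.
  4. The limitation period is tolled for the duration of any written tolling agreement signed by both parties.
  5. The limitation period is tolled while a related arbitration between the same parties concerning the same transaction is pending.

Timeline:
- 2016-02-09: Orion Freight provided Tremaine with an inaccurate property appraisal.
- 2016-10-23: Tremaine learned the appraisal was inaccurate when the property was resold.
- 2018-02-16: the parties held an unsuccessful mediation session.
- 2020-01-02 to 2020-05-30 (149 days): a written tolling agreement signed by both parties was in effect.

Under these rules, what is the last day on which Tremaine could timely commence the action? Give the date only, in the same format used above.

2021-03-21

Under the discovery rule, the claim accrued on 2016-10-23, when Tremaine discovered the injury — not on the 2016-02-09 date of the underlying act.
4 years from 2016-10-23 is 2020-10-23.
The period was tolled for 149 days by the written tolling agreement (2020-01-02 to 2020-05-30), pushing the deadline to 2021-03-21.
Nothing else in the chronology tolls or restarts the period.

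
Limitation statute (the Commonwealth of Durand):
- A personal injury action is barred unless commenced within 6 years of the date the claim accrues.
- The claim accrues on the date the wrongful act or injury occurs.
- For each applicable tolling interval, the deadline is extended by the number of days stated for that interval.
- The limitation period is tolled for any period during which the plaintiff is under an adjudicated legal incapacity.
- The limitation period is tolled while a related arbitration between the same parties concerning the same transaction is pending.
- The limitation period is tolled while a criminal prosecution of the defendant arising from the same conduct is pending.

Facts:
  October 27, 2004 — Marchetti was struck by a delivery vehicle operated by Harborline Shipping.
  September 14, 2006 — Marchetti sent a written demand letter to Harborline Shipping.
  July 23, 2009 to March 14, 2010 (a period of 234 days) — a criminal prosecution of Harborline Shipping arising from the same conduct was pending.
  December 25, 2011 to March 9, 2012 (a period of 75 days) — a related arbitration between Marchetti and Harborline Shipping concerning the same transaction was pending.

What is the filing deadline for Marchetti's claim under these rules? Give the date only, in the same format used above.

The claim accrued on October 27, 2004, when the wrongful act occurred.
Adding the 6 years base period to October 27, 2004 gives a deadline of October 27, 2010, before any tolling.
The period was tolled for 234 days by the pending criminal prosecution (July 23, 2009 to March 14, 2010), pushing the deadline to June 18, 2011.
The pending related arbitration starting December 25, 2011 came too late — the period had run on June 18, 2011 — and so does not extend the deadline.
Nothing else in the chronology tolls or restarts the period.

June 18, 2011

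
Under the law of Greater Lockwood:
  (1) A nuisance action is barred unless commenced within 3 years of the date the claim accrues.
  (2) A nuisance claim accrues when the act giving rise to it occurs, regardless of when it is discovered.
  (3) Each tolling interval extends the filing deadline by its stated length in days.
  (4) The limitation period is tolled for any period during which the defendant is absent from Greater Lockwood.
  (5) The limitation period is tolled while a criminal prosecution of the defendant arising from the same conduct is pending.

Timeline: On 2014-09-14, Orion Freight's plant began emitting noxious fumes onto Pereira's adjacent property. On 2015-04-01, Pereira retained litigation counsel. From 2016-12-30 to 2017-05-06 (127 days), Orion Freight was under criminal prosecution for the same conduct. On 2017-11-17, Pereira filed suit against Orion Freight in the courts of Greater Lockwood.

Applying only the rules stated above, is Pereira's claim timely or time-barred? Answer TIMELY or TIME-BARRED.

TIMELY

The claim accrued on 2014-09-14, the date of the act.
Adding the 3 years base period to 2014-09-14 gives a deadline of 2017-09-14, before any tolling.
Because the pending criminal prosecution ran from 2016-12-30 to 2017-05-06, the deadline is extended by 127 days to 2018-01-19.
None of the other events listed affects the running of the period under the stated rules.
Pereira filed on 2017-11-17, before the 2018-01-19 deadline, so the action is timely.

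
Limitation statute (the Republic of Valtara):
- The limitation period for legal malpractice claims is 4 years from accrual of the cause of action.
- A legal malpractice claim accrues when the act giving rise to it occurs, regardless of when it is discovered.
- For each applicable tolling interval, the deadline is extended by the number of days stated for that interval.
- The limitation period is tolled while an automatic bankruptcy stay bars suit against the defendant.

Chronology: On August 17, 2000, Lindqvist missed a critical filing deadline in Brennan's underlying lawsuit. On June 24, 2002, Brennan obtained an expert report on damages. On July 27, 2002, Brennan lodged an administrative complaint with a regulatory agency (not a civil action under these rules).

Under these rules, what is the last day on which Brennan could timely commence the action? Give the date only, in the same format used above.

August 17, 2004

The cause of action accrued on August 17, 2000, the date of the act.
4 years from August 17, 2000 is August 17, 2004.
The other events in the timeline have no effect on the limitation period under the stated rules.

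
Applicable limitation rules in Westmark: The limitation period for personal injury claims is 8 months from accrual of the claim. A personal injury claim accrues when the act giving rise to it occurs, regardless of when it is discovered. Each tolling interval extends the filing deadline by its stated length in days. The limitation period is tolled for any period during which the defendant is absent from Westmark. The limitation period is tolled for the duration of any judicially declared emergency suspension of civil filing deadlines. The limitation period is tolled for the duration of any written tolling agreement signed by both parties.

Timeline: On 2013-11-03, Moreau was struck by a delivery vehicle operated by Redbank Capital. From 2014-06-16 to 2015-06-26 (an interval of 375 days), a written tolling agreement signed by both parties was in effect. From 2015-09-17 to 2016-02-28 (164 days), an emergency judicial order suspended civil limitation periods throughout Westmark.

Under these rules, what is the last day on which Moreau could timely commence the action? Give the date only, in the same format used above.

2015-07-13

The claim accrued on 2013-11-03, the date of the act.
Adding the 8 months base period to 2013-11-03 gives a deadline of 2014-07-03, before any tolling.
The written tolling agreement from 2014-06-16 to 2015-06-26 tolled the period for 375 days, extending the deadline to 2015-07-13.
The emergency suspension of filing deadlines from 2015-09-17 to 2016-02-28 began after the period had already run on 2015-07-13, so it has no tolling effect.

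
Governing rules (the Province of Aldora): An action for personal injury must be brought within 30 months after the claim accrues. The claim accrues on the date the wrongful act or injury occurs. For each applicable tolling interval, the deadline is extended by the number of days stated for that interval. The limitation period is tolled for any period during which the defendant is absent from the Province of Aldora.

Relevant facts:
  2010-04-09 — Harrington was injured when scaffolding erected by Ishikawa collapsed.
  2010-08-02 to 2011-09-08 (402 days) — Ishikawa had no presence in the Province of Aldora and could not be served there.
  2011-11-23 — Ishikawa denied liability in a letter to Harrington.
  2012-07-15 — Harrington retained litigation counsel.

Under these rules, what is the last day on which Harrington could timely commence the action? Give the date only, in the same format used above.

The claim accrued on 2010-04-09, when the wrongful act occurred.
30 months from 2010-04-09 is 2012-10-09.
The period was tolled for 402 days by the defendant's absence from the jurisdiction (2010-08-02 to 2011-09-08), pushing the deadline to 2013-11-15.
None of the other events listed affects the running of the period under the stated rules.

2013-11-15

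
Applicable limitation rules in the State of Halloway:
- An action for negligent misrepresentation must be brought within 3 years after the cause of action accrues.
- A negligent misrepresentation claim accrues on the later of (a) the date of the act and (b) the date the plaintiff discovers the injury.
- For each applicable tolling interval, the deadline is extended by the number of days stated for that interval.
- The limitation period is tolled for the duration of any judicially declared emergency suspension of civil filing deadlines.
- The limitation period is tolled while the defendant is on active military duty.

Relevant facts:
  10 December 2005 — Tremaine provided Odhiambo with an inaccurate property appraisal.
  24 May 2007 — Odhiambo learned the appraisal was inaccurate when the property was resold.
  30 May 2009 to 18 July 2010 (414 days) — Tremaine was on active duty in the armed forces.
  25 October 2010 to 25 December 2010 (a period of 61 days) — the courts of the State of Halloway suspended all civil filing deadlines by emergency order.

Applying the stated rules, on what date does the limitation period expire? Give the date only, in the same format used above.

11 September 2011

Taking the later of the act (10 December 2005) and discovery (24 May 2007), the claim accrued on 24 May 2007.
3 years from 24 May 2007 is 24 May 2010.
Because the defendant's active military service ran from 30 May 2009 to 18 July 2010, the deadline is extended by 414 days to 12 July 2011.
The emergency suspension of filing deadlines from 25 October 2010 to 25 December 2010 tolled the period for 61 days, extending the deadline to 11 September 2011.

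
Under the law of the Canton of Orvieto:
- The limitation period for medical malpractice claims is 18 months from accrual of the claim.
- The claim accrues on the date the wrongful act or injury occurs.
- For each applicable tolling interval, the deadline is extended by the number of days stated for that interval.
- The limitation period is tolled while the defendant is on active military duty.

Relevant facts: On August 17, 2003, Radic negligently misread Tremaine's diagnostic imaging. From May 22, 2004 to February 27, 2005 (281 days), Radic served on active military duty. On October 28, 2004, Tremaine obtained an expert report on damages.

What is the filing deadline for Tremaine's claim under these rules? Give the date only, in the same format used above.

November 25, 2005

The claim accrued on August 17, 2003, when the wrongful act occurred.
Adding the 18 months base period to August 17, 2003 gives a deadline of February 17, 2005, before any tolling.
Because the defendant's active military service ran from May 22, 2004 to February 27, 2005, the deadline is extended by 281 days to November 25, 2005.
Nothing else in the chronology tolls or restarts the period.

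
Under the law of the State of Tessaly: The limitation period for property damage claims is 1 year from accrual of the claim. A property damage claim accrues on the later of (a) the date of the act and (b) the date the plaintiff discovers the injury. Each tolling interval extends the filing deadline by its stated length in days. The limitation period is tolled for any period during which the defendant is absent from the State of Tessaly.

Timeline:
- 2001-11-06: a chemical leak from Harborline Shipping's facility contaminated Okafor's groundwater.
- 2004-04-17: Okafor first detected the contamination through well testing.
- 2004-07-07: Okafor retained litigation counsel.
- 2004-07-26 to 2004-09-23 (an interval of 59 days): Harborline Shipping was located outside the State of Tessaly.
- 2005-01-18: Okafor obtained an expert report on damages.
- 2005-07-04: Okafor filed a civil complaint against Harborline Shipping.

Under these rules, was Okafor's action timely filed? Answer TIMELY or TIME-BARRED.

Taking the later of the act (2001-11-06) and discovery (2004-04-17), the claim accrued on 2004-04-17.
Adding the 1 year base period to 2004-04-17 gives a deadline of 2005-04-17, before any tolling.
The period was tolled for 59 days by the defendant's absence from the jurisdiction (2004-07-26 to 2004-09-23), pushing the deadline to 2005-06-15.
Nothing else in the chronology tolls or restarts the period.
The 2005-07-04 filing falls after the 2005-06-15 deadline; the claim is time-barred.

TIME-BARRED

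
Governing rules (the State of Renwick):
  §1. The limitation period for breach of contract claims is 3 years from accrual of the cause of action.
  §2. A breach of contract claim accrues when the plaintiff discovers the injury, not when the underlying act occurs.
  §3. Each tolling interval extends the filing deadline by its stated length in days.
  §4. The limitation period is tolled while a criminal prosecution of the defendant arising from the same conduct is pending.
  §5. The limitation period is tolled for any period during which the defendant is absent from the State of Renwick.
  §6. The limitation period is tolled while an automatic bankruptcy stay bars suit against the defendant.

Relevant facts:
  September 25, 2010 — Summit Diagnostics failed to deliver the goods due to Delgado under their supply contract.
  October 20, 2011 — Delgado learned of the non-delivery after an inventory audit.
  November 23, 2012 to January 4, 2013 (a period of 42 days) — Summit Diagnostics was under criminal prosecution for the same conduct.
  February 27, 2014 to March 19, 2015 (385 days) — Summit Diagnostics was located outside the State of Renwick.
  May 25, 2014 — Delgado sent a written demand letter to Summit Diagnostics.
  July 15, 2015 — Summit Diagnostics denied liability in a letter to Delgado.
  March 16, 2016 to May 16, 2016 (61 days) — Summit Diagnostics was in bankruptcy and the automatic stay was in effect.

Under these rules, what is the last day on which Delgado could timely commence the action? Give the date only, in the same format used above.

December 21, 2015

Under the discovery rule, the claim accrued on October 20, 2011, when Delgado discovered the injury — not on the September 25, 2010 date of the underlying act.
3 years from October 20, 2011 is October 20, 2014.
Because the pending criminal prosecution ran from November 23, 2012 to January 4, 2013, the deadline is extended by 42 days to December 1, 2014.
The defendant's absence from the jurisdiction from February 27, 2014 to March 19, 2015 tolled the period for 385 days, extending the deadline to December 21, 2015.
By the time the automatic bankruptcy stay began on March 16, 2016, the limitation period had already expired on December 21, 2015; that interval cannot revive it.
The other events in the timeline have no effect on the limitation period under the stated rules.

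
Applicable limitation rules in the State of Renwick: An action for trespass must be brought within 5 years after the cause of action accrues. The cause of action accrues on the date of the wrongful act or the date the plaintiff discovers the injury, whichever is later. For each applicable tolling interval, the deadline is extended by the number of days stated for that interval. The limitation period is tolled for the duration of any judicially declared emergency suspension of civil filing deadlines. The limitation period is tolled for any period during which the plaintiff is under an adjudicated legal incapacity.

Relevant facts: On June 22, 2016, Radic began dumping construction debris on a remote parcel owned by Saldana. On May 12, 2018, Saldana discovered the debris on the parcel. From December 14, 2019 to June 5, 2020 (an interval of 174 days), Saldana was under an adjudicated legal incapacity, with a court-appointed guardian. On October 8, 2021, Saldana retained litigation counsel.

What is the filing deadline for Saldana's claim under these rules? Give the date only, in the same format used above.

Because discovery on May 12, 2018 post-dates the June 22, 2016 act, accrual under the later-of rule falls on May 12, 2018.
5 years from May 12, 2018 is May 12, 2023.
Because the plaintiff's legal incapacity ran from December 14, 2019 to June 5, 2020, the deadline is extended by 174 days to November 2, 2023.
None of the other events listed affects the running of the period under the stated rules.

November 2, 2023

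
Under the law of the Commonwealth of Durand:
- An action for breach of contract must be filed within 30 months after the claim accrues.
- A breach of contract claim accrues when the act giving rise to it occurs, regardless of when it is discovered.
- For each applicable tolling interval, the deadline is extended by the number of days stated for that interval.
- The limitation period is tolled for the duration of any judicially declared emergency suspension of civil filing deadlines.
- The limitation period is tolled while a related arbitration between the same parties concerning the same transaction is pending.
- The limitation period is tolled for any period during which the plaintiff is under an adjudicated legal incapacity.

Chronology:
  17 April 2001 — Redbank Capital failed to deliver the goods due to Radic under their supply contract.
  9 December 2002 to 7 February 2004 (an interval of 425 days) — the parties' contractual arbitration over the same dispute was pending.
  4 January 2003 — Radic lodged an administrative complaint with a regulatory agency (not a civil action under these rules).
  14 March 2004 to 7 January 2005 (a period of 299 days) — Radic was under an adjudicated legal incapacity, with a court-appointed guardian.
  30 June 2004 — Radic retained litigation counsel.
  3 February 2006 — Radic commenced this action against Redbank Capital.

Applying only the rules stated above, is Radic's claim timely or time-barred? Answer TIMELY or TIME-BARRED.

The limitation period began to run on 17 April 2001.
Adding the 30 months base period to 17 April 2001 gives a deadline of 17 October 2003, before any tolling.
The period was tolled for 425 days by the pending related arbitration (9 December 2002 to 7 February 2004), pushing the deadline to 15 December 2004.
The plaintiff's legal incapacity from 14 March 2004 to 7 January 2005 tolled the period for 299 days, extending the deadline to 10 October 2005.
None of the other events listed affects the running of the period under the stated rules.
The 3 February 2006 filing falls after the 10 October 2005 deadline; the claim is time-barred.

TIME-BARRED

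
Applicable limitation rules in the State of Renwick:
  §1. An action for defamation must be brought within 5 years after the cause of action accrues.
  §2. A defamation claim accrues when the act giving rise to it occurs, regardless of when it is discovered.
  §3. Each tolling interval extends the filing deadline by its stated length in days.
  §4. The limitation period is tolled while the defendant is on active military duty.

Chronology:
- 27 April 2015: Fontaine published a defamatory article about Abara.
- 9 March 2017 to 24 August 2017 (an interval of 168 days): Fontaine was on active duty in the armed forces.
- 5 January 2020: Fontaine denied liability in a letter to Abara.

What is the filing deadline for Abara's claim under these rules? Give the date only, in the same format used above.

The claim accrued on 27 April 2015, when the wrongful act occurred.
Adding the 5 years base period to 27 April 2015 gives a deadline of 27 April 2020, before any tolling.
The defendant's active military service from 9 March 2017 to 24 August 2017 tolled the period for 168 days, extending the deadline to 12 October 2020.
Nothing else in the chronology tolls or restarts the period.

12 October 2020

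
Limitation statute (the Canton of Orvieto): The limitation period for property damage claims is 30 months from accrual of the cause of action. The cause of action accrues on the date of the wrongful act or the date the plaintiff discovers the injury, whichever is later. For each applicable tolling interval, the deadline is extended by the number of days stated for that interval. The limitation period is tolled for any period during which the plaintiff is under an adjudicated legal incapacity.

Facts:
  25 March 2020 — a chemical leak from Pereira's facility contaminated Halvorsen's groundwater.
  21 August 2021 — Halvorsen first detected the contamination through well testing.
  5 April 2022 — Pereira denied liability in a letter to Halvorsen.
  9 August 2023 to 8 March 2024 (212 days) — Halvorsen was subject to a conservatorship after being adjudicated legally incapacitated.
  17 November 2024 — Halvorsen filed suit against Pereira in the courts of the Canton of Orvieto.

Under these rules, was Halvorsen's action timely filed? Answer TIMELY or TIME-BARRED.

TIME-BARRED

Taking the later of the act (25 March 2020) and discovery (21 August 2021), the claim accrued on 21 August 2021.
The untolled deadline — 30 months after 21 August 2021 — is 21 February 2024.
Because the plaintiff's legal incapacity ran from 9 August 2023 to 8 March 2024, the deadline is extended by 212 days to 20 September 2024.
The other events in the timeline have no effect on the limitation period under the stated rules.
The 17 November 2024 filing falls after the 20 September 2024 deadline; the claim is time-barred.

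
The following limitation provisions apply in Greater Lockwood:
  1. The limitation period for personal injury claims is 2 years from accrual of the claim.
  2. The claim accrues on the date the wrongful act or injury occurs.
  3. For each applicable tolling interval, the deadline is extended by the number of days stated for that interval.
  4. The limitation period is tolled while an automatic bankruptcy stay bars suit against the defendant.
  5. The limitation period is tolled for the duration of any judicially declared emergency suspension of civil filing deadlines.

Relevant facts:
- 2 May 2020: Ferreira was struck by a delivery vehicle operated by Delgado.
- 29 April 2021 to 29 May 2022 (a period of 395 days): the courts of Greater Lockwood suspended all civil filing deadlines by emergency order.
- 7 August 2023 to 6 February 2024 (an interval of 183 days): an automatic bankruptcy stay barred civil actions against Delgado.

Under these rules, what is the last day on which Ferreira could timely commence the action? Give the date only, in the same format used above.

The claim accrued on 2 May 2020, the date of the act.
2 years from 2 May 2020 is 2 May 2022.
The period was tolled for 395 days by the emergency suspension of filing deadlines (29 April 2021 to 29 May 2022), pushing the deadline to 1 June 2023.
The automatic bankruptcy stay starting 7 August 2023 came too late — the period had run on 1 June 2023 — and so does not extend the deadline.

1 June 2023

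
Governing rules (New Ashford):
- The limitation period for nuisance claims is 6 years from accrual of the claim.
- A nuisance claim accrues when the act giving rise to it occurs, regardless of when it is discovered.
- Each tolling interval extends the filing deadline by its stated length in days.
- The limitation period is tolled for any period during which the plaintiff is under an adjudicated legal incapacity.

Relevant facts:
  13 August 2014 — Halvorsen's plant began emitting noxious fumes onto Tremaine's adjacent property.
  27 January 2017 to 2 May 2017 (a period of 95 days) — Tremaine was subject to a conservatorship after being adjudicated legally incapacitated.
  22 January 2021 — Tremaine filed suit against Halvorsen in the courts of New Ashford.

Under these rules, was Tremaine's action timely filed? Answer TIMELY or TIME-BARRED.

TIME-BARRED

The claim accrued on 13 August 2014, the date of the act.
The untolled deadline — 6 years after 13 August 2014 — is 13 August 2020.
The period was tolled for 95 days by the plaintiff's legal incapacity (27 January 2017 to 2 May 2017), pushing the deadline to 16 November 2020.
The 22 January 2021 filing falls after the 16 November 2020 deadline; the claim is time-barred.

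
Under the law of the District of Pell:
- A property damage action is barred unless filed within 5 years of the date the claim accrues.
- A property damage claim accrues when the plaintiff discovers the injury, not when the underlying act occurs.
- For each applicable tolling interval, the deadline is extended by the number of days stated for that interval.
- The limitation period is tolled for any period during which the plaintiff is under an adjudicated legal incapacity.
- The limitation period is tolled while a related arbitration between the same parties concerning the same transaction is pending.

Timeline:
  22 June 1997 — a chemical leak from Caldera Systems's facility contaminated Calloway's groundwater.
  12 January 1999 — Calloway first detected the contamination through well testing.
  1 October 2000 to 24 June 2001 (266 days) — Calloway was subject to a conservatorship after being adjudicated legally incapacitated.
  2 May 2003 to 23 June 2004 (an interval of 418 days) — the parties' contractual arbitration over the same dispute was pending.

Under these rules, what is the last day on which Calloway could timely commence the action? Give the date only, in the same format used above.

Accrual is tied to discovery, so the period began on 12 January 1999 rather than on 22 June 1997 when the act occurred.
Adding the 5 years base period to 12 January 1999 gives a deadline of 12 January 2004, before any tolling.
Because the plaintiff's legal incapacity ran from 1 October 2000 to 24 June 2001, the deadline is extended by 266 days to 4 October 2004.
The period was tolled for 418 days by the pending related arbitration (2 May 2003 to 23 June 2004), pushing the deadline to 26 November 2005.

26 November 2005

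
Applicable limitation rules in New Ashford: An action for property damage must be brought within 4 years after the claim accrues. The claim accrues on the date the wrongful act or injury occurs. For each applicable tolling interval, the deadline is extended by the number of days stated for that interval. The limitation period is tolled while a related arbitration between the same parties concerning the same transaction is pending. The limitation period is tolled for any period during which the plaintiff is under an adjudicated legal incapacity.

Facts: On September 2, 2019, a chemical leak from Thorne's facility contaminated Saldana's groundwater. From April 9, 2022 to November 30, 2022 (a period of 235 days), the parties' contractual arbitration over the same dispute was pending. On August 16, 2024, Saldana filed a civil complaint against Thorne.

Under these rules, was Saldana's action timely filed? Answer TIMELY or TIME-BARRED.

The claim accrued on September 2, 2019, when the wrongful act occurred.
Adding the 4 years base period to September 2, 2019 gives a deadline of September 2, 2023, before any tolling.
Because the pending related arbitration ran from April 9, 2022 to November 30, 2022, the deadline is extended by 235 days to April 24, 2024.
Saldana filed on August 16, 2024, after the April 24, 2024 deadline, so the action is time-barred.

TIME-BARRED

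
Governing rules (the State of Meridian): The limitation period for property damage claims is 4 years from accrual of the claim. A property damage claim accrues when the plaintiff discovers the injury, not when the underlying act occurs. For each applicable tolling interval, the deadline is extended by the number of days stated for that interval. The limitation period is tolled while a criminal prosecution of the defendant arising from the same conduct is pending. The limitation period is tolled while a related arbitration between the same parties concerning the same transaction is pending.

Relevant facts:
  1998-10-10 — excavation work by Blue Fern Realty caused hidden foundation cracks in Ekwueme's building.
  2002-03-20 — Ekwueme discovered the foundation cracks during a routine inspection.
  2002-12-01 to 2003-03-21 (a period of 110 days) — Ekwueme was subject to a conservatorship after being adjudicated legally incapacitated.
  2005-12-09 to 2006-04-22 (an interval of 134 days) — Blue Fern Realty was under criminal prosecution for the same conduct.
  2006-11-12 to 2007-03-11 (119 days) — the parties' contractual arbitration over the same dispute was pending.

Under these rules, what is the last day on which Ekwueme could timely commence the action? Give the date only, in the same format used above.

Accrual is tied to discovery, so the period began on 2002-03-20 rather than on 1998-10-10 when the act occurred.
4 years from 2002-03-20 is 2006-03-20.
Because the pending criminal prosecution ran from 2005-12-09 to 2006-04-22, the deadline is extended by 134 days to 2006-08-01.
The pending related arbitration from 2006-11-12 to 2007-03-11 began after the period had already run on 2006-08-01, so it has no tolling effect.
The plaintiff's legal incapacity from 2002-12-01 to 2003-03-21 does not toll the period, because no stated rule makes the plaintiff's incapacity a tolling event.

2006-08-01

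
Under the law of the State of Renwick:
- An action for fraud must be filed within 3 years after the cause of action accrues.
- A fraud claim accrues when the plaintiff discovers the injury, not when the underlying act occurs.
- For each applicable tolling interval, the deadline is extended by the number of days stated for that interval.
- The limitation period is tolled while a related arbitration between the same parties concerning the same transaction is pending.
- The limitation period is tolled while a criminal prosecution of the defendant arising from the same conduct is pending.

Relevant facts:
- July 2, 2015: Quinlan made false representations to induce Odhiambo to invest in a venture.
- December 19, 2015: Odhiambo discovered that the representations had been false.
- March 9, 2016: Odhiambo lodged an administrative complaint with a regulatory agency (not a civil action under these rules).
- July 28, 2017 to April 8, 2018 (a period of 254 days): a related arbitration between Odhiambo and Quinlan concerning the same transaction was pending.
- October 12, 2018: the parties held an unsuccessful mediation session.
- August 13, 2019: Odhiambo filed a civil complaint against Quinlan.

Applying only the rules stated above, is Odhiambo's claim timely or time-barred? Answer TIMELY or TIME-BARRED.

TIMELY

Accrual is tied to discovery, so the period began on December 19, 2015 rather than on July 2, 2015 when the act occurred.
Adding the 3 years base period to December 19, 2015 gives a deadline of December 19, 2018, before any tolling.
The period was tolled for 254 days by the pending related arbitration (July 28, 2017 to April 8, 2018), pushing the deadline to August 30, 2019.
The other events in the timeline have no effect on the limitation period under the stated rules.
The August 13, 2019 filing precedes the August 30, 2019 deadline; the claim is timely.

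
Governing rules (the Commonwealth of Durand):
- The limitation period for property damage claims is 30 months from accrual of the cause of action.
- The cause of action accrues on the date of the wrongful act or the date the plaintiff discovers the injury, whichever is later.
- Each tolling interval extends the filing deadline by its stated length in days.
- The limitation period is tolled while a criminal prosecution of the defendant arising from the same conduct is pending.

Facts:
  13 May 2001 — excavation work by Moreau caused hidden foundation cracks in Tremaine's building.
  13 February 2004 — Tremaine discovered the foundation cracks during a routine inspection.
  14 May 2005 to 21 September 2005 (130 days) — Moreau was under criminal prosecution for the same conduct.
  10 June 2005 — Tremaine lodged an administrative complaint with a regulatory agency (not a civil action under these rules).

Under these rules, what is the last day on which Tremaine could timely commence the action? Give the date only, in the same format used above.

21 December 2006

Because discovery on 13 February 2004 post-dates the 13 May 2001 act, accrual under the later-of rule falls on 13 February 2004.
30 months from 13 February 2004 is 13 August 2006.
Because the pending criminal prosecution ran from 14 May 2005 to 21 September 2005, the deadline is extended by 130 days to 21 December 2006.
The other events in the timeline have no effect on the limitation period under the stated rules.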